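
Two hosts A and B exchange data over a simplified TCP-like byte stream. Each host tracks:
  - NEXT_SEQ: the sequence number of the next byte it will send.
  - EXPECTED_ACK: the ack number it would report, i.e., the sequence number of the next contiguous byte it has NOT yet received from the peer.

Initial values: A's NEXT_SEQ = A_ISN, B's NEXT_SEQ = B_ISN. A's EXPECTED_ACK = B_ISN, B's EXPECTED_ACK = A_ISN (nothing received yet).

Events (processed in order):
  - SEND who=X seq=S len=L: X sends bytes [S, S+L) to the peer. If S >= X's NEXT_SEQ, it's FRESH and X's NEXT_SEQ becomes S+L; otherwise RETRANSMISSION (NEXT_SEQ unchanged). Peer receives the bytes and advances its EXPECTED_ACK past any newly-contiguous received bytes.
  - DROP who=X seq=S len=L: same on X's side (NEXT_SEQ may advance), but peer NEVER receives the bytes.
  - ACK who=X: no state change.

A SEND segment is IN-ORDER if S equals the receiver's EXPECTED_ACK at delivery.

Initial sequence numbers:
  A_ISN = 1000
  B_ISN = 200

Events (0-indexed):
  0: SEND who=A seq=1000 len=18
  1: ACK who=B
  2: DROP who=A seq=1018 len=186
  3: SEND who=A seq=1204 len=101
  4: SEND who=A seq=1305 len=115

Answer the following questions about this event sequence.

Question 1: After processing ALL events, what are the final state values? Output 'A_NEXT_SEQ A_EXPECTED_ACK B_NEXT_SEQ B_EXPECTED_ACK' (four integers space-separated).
After event 0: A_seq=1018 A_ack=200 B_seq=200 B_ack=1018
After event 1: A_seq=1018 A_ack=200 B_seq=200 B_ack=1018
After event 2: A_seq=1204 A_ack=200 B_seq=200 B_ack=1018
After event 3: A_seq=1305 A_ack=200 B_seq=200 B_ack=1018
After event 4: A_seq=1420 A_ack=200 B_seq=200 B_ack=1018

Answer: 1420 200 200 1018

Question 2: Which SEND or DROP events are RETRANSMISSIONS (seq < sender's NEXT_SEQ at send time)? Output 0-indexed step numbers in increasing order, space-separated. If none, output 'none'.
Step 0: SEND seq=1000 -> fresh
Step 2: DROP seq=1018 -> fresh
Step 3: SEND seq=1204 -> fresh
Step 4: SEND seq=1305 -> fresh

Answer: none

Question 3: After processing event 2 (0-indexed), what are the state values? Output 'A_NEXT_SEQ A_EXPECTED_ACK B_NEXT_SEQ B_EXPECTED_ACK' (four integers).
After event 0: A_seq=1018 A_ack=200 B_seq=200 B_ack=1018
After event 1: A_seq=1018 A_ack=200 B_seq=200 B_ack=1018
After event 2: A_seq=1204 A_ack=200 B_seq=200 B_ack=1018

1204 200 200 1018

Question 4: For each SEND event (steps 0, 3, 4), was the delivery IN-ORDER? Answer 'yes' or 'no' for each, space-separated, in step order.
Step 0: SEND seq=1000 -> in-order
Step 3: SEND seq=1204 -> out-of-order
Step 4: SEND seq=1305 -> out-of-order

Answer: yes no no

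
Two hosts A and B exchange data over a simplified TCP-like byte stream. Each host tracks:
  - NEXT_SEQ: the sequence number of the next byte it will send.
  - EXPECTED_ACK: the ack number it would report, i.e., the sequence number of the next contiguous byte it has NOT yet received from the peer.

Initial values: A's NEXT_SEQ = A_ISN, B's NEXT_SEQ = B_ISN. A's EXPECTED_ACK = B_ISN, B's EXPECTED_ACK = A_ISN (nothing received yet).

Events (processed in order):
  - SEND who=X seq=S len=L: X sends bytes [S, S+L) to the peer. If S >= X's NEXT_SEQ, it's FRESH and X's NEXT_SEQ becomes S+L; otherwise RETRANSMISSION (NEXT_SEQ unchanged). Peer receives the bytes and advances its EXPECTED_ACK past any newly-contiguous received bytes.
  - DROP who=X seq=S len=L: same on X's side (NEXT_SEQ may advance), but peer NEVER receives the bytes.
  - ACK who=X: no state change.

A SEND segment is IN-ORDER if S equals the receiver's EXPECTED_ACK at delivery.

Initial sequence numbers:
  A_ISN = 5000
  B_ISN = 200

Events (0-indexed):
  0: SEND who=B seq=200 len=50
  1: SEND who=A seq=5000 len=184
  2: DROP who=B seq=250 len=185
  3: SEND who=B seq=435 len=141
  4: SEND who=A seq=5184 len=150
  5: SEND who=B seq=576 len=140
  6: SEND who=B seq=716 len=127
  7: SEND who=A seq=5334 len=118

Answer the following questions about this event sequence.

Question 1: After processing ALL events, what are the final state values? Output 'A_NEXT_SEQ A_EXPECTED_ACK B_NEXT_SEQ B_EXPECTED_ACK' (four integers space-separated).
After event 0: A_seq=5000 A_ack=250 B_seq=250 B_ack=5000
After event 1: A_seq=5184 A_ack=250 B_seq=250 B_ack=5184
After event 2: A_seq=5184 A_ack=250 B_seq=435 B_ack=5184
After event 3: A_seq=5184 A_ack=250 B_seq=576 B_ack=5184
After event 4: A_seq=5334 A_ack=250 B_seq=576 B_ack=5334
After event 5: A_seq=5334 A_ack=250 B_seq=716 B_ack=5334
After event 6: A_seq=5334 A_ack=250 B_seq=843 B_ack=5334
After event 7: A_seq=5452 A_ack=250 B_seq=843 B_ack=5452

Answer: 5452 250 843 5452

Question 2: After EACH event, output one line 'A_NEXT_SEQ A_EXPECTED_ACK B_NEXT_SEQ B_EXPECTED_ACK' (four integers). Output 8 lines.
5000 250 250 5000
5184 250 250 5184
5184 250 435 5184
5184 250 576 5184
5334 250 576 5334
5334 250 716 5334
5334 250 843 5334
5452 250 843 5452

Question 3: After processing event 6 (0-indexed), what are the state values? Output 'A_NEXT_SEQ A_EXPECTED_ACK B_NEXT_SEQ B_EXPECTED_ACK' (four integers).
After event 0: A_seq=5000 A_ack=250 B_seq=250 B_ack=5000
After event 1: A_seq=5184 A_ack=250 B_seq=250 B_ack=5184
After event 2: A_seq=5184 A_ack=250 B_seq=435 B_ack=5184
After event 3: A_seq=5184 A_ack=250 B_seq=576 B_ack=5184
After event 4: A_seq=5334 A_ack=250 B_seq=576 B_ack=5334
After event 5: A_seq=5334 A_ack=250 B_seq=716 B_ack=5334
After event 6: A_seq=5334 A_ack=250 B_seq=843 B_ack=5334

5334 250 843 5334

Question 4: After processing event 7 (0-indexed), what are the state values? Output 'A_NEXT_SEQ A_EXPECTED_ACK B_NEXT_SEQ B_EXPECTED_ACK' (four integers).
After event 0: A_seq=5000 A_ack=250 B_seq=250 B_ack=5000
After event 1: A_seq=5184 A_ack=250 B_seq=250 B_ack=5184
After event 2: A_seq=5184 A_ack=250 B_seq=435 B_ack=5184
After event 3: A_seq=5184 A_ack=250 B_seq=576 B_ack=5184
After event 4: A_seq=5334 A_ack=250 B_seq=576 B_ack=5334
After event 5: A_seq=5334 A_ack=250 B_seq=716 B_ack=5334
After event 6: A_seq=5334 A_ack=250 B_seq=843 B_ack=5334
After event 7: A_seq=5452 A_ack=250 B_seq=843 B_ack=5452

5452 250 843 5452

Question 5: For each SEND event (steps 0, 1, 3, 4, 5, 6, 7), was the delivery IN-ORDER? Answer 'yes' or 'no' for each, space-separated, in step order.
Step 0: SEND seq=200 -> in-order
Step 1: SEND seq=5000 -> in-order
Step 3: SEND seq=435 -> out-of-order
Step 4: SEND seq=5184 -> in-order
Step 5: SEND seq=576 -> out-of-order
Step 6: SEND seq=716 -> out-of-order
Step 7: SEND seq=5334 -> in-order

Answer: yes yes no yes no no yes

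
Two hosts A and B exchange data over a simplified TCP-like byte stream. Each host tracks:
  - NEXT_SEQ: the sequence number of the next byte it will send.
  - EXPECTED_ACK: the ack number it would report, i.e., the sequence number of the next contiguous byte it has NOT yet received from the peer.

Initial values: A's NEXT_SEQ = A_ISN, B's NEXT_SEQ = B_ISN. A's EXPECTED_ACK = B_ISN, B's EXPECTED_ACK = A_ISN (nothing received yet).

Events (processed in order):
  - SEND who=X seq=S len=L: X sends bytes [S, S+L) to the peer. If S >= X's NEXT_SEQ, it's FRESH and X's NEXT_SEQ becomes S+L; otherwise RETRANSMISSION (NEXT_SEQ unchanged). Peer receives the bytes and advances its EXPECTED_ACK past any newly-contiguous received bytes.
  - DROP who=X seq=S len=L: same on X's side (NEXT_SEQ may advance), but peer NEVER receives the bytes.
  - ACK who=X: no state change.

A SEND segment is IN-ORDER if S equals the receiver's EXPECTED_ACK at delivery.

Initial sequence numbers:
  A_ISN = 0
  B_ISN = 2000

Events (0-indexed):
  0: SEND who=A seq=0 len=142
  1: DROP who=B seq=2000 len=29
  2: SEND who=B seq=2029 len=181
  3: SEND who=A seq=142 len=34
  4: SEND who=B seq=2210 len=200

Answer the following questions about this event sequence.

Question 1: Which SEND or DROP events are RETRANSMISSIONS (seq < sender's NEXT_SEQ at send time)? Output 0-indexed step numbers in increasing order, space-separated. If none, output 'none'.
Answer: none

Derivation:
Step 0: SEND seq=0 -> fresh
Step 1: DROP seq=2000 -> fresh
Step 2: SEND seq=2029 -> fresh
Step 3: SEND seq=142 -> fresh
Step 4: SEND seq=2210 -> fresh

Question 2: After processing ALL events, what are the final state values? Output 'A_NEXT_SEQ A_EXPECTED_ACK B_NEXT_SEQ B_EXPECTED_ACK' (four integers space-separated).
Answer: 176 2000 2410 176

Derivation:
After event 0: A_seq=142 A_ack=2000 B_seq=2000 B_ack=142
After event 1: A_seq=142 A_ack=2000 B_seq=2029 B_ack=142
After event 2: A_seq=142 A_ack=2000 B_seq=2210 B_ack=142
After event 3: A_seq=176 A_ack=2000 B_seq=2210 B_ack=176
After event 4: A_seq=176 A_ack=2000 B_seq=2410 B_ack=176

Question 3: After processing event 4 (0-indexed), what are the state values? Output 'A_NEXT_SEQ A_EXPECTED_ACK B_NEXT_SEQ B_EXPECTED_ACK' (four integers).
After event 0: A_seq=142 A_ack=2000 B_seq=2000 B_ack=142
After event 1: A_seq=142 A_ack=2000 B_seq=2029 B_ack=142
After event 2: A_seq=142 A_ack=2000 B_seq=2210 B_ack=142
After event 3: A_seq=176 A_ack=2000 B_seq=2210 B_ack=176
After event 4: A_seq=176 A_ack=2000 B_seq=2410 B_ack=176

176 2000 2410 176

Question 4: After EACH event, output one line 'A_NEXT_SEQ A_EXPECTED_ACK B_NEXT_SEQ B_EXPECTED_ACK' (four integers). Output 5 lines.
142 2000 2000 142
142 2000 2029 142
142 2000 2210 142
176 2000 2210 176
176 2000 2410 176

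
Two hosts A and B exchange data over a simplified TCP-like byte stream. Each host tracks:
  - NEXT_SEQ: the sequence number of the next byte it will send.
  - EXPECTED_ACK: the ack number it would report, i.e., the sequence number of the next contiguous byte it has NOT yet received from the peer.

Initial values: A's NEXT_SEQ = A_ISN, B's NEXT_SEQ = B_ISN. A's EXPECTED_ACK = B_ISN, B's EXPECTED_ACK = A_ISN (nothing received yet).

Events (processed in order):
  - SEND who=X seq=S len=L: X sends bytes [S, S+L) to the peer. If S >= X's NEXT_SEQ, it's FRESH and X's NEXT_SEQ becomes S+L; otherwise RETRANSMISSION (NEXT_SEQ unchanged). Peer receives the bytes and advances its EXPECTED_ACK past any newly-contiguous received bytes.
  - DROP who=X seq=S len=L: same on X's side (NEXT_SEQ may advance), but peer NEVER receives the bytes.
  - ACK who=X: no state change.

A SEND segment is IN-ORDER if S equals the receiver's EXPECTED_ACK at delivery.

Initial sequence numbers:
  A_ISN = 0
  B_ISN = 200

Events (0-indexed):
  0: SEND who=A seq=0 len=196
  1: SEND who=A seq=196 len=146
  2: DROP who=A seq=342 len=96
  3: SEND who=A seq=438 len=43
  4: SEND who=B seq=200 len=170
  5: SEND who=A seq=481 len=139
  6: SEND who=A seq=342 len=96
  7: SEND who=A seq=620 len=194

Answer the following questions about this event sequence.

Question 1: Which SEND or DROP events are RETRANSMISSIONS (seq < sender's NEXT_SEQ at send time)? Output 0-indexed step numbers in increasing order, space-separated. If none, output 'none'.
Step 0: SEND seq=0 -> fresh
Step 1: SEND seq=196 -> fresh
Step 2: DROP seq=342 -> fresh
Step 3: SEND seq=438 -> fresh
Step 4: SEND seq=200 -> fresh
Step 5: SEND seq=481 -> fresh
Step 6: SEND seq=342 -> retransmit
Step 7: SEND seq=620 -> fresh

Answer: 6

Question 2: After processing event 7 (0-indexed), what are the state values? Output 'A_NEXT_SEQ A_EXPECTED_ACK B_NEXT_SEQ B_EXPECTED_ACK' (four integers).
After event 0: A_seq=196 A_ack=200 B_seq=200 B_ack=196
After event 1: A_seq=342 A_ack=200 B_seq=200 B_ack=342
After event 2: A_seq=438 A_ack=200 B_seq=200 B_ack=342
After event 3: A_seq=481 A_ack=200 B_seq=200 B_ack=342
After event 4: A_seq=481 A_ack=370 B_seq=370 B_ack=342
After event 5: A_seq=620 A_ack=370 B_seq=370 B_ack=342
After event 6: A_seq=620 A_ack=370 B_seq=370 B_ack=620
After event 7: A_seq=814 A_ack=370 B_seq=370 B_ack=814

814 370 370 814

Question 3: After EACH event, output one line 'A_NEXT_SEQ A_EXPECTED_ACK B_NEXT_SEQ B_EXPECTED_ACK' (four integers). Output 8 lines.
196 200 200 196
342 200 200 342
438 200 200 342
481 200 200 342
481 370 370 342
620 370 370 342
620 370 370 620
814 370 370 814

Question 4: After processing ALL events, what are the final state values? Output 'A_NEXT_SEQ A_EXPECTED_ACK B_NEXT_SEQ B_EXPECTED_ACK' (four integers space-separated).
Answer: 814 370 370 814

Derivation:
After event 0: A_seq=196 A_ack=200 B_seq=200 B_ack=196
After event 1: A_seq=342 A_ack=200 B_seq=200 B_ack=342
After event 2: A_seq=438 A_ack=200 B_seq=200 B_ack=342
After event 3: A_seq=481 A_ack=200 B_seq=200 B_ack=342
After event 4: A_seq=481 A_ack=370 B_seq=370 B_ack=342
After event 5: A_seq=620 A_ack=370 B_seq=370 B_ack=342
After event 6: A_seq=620 A_ack=370 B_seq=370 B_ack=620
After event 7: A_seq=814 A_ack=370 B_seq=370 B_ack=814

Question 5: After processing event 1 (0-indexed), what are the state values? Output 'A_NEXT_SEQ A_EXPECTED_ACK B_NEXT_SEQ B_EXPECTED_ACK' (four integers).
After event 0: A_seq=196 A_ack=200 B_seq=200 B_ack=196
After event 1: A_seq=342 A_ack=200 B_seq=200 B_ack=342

342 200 200 342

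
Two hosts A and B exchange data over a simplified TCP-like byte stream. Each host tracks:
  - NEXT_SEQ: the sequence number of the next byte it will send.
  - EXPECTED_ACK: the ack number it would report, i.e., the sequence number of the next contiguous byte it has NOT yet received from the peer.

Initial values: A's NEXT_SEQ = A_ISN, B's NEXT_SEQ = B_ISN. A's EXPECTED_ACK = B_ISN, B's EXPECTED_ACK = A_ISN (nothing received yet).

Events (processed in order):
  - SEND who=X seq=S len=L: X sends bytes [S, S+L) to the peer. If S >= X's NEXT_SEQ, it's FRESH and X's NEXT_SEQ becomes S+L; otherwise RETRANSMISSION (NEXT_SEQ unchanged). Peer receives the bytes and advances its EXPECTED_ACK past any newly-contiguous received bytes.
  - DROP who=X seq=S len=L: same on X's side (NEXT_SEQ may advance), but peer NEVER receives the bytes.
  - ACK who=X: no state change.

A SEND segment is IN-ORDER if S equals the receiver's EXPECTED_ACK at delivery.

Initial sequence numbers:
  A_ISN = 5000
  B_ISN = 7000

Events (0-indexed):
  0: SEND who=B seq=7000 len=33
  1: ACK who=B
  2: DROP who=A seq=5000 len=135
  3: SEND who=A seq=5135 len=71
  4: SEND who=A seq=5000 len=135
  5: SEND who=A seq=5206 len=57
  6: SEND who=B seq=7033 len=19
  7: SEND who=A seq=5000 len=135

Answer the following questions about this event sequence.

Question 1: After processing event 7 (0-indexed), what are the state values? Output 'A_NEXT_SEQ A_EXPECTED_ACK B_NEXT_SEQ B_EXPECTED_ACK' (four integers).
After event 0: A_seq=5000 A_ack=7033 B_seq=7033 B_ack=5000
After event 1: A_seq=5000 A_ack=7033 B_seq=7033 B_ack=5000
After event 2: A_seq=5135 A_ack=7033 B_seq=7033 B_ack=5000
After event 3: A_seq=5206 A_ack=7033 B_seq=7033 B_ack=5000
After event 4: A_seq=5206 A_ack=7033 B_seq=7033 B_ack=5206
After event 5: A_seq=5263 A_ack=7033 B_seq=7033 B_ack=5263
After event 6: A_seq=5263 A_ack=7052 B_seq=7052 B_ack=5263
After event 7: A_seq=5263 A_ack=7052 B_seq=7052 B_ack=5263

5263 7052 7052 5263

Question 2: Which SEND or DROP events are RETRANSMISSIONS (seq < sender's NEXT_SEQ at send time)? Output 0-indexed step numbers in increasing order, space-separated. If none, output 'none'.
Step 0: SEND seq=7000 -> fresh
Step 2: DROP seq=5000 -> fresh
Step 3: SEND seq=5135 -> fresh
Step 4: SEND seq=5000 -> retransmit
Step 5: SEND seq=5206 -> fresh
Step 6: SEND seq=7033 -> fresh
Step 7: SEND seq=5000 -> retransmit

Answer: 4 7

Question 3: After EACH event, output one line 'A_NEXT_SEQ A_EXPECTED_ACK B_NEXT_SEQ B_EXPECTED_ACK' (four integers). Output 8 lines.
5000 7033 7033 5000
5000 7033 7033 5000
5135 7033 7033 5000
5206 7033 7033 5000
5206 7033 7033 5206
5263 7033 7033 5263
5263 7052 7052 5263
5263 7052 7052 5263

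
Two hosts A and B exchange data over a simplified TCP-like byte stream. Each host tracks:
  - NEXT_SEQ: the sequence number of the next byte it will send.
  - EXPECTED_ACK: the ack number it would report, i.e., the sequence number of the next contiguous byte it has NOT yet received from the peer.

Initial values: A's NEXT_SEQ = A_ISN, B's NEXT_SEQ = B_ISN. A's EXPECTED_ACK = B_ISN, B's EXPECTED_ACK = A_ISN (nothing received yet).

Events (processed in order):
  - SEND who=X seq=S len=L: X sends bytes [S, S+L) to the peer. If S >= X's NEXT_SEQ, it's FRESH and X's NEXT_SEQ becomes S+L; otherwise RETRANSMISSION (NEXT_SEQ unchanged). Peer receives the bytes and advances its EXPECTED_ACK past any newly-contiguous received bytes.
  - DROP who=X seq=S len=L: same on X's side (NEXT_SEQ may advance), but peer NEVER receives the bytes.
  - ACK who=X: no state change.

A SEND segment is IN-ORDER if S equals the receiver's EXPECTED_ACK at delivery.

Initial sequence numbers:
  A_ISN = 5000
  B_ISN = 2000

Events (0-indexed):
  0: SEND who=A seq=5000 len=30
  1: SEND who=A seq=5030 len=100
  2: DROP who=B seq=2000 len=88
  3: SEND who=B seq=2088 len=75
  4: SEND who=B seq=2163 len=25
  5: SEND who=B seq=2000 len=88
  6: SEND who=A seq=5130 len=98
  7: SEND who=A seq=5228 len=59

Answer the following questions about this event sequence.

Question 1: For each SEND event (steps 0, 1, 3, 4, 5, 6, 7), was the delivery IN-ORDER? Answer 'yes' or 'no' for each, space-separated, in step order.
Step 0: SEND seq=5000 -> in-order
Step 1: SEND seq=5030 -> in-order
Step 3: SEND seq=2088 -> out-of-order
Step 4: SEND seq=2163 -> out-of-order
Step 5: SEND seq=2000 -> in-order
Step 6: SEND seq=5130 -> in-order
Step 7: SEND seq=5228 -> in-order

Answer: yes yes no no yes yes yes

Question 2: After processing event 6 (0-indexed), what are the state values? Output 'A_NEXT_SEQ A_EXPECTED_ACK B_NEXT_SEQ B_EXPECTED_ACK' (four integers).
After event 0: A_seq=5030 A_ack=2000 B_seq=2000 B_ack=5030
After event 1: A_seq=5130 A_ack=2000 B_seq=2000 B_ack=5130
After event 2: A_seq=5130 A_ack=2000 B_seq=2088 B_ack=5130
After event 3: A_seq=5130 A_ack=2000 B_seq=2163 B_ack=5130
After event 4: A_seq=5130 A_ack=2000 B_seq=2188 B_ack=5130
After event 5: A_seq=5130 A_ack=2188 B_seq=2188 B_ack=5130
After event 6: A_seq=5228 A_ack=2188 B_seq=2188 B_ack=5228

5228 2188 2188 5228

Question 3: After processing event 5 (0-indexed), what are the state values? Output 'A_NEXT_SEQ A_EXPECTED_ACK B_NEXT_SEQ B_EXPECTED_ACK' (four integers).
After event 0: A_seq=5030 A_ack=2000 B_seq=2000 B_ack=5030
After event 1: A_seq=5130 A_ack=2000 B_seq=2000 B_ack=5130
After event 2: A_seq=5130 A_ack=2000 B_seq=2088 B_ack=5130
After event 3: A_seq=5130 A_ack=2000 B_seq=2163 B_ack=5130
After event 4: A_seq=5130 A_ack=2000 B_seq=2188 B_ack=5130
After event 5: A_seq=5130 A_ack=2188 B_seq=2188 B_ack=5130

5130 2188 2188 5130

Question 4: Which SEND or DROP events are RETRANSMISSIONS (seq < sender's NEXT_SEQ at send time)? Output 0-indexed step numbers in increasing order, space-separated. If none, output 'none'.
Step 0: SEND seq=5000 -> fresh
Step 1: SEND seq=5030 -> fresh
Step 2: DROP seq=2000 -> fresh
Step 3: SEND seq=2088 -> fresh
Step 4: SEND seq=2163 -> fresh
Step 5: SEND seq=2000 -> retransmit
Step 6: SEND seq=5130 -> fresh
Step 7: SEND seq=5228 -> fresh

Answer: 5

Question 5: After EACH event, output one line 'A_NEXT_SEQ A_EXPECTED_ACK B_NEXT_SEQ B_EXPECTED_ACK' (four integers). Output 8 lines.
5030 2000 2000 5030
5130 2000 2000 5130
5130 2000 2088 5130
5130 2000 2163 5130
5130 2000 2188 5130
5130 2188 2188 5130
5228 2188 2188 5228
5287 2188 2188 5287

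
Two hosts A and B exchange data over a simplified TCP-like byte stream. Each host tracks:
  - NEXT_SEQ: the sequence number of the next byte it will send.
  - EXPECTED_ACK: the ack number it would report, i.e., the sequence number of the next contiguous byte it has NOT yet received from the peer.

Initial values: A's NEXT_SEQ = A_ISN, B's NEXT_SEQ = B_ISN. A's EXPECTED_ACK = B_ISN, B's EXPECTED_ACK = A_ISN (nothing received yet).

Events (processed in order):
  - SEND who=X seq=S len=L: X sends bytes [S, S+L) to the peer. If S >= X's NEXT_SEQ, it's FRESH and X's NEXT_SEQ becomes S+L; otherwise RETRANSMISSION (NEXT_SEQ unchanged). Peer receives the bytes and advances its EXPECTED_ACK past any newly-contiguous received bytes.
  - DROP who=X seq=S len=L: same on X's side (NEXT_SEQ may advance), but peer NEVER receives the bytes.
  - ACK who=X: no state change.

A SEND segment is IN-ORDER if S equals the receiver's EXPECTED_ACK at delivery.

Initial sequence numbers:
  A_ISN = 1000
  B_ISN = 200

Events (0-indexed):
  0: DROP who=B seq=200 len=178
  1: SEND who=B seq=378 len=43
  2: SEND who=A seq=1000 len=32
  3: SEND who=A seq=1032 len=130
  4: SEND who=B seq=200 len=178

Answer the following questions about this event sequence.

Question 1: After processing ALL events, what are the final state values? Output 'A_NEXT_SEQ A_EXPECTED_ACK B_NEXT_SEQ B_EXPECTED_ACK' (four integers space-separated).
After event 0: A_seq=1000 A_ack=200 B_seq=378 B_ack=1000
After event 1: A_seq=1000 A_ack=200 B_seq=421 B_ack=1000
After event 2: A_seq=1032 A_ack=200 B_seq=421 B_ack=1032
After event 3: A_seq=1162 A_ack=200 B_seq=421 B_ack=1162
After event 4: A_seq=1162 A_ack=421 B_seq=421 B_ack=1162

Answer: 1162 421 421 1162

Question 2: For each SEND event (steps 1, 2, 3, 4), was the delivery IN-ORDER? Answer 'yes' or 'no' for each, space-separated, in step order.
Step 1: SEND seq=378 -> out-of-order
Step 2: SEND seq=1000 -> in-order
Step 3: SEND seq=1032 -> in-order
Step 4: SEND seq=200 -> in-order

Answer: no yes yes yes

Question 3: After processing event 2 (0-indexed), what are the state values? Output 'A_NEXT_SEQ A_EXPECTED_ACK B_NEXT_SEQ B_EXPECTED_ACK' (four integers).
After event 0: A_seq=1000 A_ack=200 B_seq=378 B_ack=1000
After event 1: A_seq=1000 A_ack=200 B_seq=421 B_ack=1000
After event 2: A_seq=1032 A_ack=200 B_seq=421 B_ack=1032

1032 200 421 1032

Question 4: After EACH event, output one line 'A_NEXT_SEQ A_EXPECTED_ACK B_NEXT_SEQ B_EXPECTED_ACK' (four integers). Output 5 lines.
1000 200 378 1000
1000 200 421 1000
1032 200 421 1032
1162 200 421 1162
1162 421 421 1162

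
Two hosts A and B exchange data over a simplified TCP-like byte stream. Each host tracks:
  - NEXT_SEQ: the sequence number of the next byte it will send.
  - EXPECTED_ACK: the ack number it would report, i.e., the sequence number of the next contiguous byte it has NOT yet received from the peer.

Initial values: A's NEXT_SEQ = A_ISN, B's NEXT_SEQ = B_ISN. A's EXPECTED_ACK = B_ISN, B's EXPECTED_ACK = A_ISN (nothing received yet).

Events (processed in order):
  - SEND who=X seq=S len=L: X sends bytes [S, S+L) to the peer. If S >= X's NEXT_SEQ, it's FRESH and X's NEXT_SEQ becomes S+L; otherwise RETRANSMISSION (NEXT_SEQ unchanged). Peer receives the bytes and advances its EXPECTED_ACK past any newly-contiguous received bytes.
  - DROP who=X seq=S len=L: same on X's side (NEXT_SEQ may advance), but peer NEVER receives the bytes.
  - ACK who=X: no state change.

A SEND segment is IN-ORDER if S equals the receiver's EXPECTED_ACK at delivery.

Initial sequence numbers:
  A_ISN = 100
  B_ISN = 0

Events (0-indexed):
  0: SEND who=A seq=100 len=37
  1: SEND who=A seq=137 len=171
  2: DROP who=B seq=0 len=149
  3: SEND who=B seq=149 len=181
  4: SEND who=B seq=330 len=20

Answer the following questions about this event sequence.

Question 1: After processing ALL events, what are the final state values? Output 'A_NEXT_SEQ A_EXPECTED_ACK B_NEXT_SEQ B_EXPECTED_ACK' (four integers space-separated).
After event 0: A_seq=137 A_ack=0 B_seq=0 B_ack=137
After event 1: A_seq=308 A_ack=0 B_seq=0 B_ack=308
After event 2: A_seq=308 A_ack=0 B_seq=149 B_ack=308
After event 3: A_seq=308 A_ack=0 B_seq=330 B_ack=308
After event 4: A_seq=308 A_ack=0 B_seq=350 B_ack=308

Answer: 308 0 350 308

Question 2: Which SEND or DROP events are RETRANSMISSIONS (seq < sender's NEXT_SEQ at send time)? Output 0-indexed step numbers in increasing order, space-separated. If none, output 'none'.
Answer: none

Derivation:
Step 0: SEND seq=100 -> fresh
Step 1: SEND seq=137 -> fresh
Step 2: DROP seq=0 -> fresh
Step 3: SEND seq=149 -> fresh
Step 4: SEND seq=330 -> fresh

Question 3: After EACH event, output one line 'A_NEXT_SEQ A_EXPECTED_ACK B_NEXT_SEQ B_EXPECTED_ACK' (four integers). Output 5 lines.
137 0 0 137
308 0 0 308
308 0 149 308
308 0 330 308
308 0 350 308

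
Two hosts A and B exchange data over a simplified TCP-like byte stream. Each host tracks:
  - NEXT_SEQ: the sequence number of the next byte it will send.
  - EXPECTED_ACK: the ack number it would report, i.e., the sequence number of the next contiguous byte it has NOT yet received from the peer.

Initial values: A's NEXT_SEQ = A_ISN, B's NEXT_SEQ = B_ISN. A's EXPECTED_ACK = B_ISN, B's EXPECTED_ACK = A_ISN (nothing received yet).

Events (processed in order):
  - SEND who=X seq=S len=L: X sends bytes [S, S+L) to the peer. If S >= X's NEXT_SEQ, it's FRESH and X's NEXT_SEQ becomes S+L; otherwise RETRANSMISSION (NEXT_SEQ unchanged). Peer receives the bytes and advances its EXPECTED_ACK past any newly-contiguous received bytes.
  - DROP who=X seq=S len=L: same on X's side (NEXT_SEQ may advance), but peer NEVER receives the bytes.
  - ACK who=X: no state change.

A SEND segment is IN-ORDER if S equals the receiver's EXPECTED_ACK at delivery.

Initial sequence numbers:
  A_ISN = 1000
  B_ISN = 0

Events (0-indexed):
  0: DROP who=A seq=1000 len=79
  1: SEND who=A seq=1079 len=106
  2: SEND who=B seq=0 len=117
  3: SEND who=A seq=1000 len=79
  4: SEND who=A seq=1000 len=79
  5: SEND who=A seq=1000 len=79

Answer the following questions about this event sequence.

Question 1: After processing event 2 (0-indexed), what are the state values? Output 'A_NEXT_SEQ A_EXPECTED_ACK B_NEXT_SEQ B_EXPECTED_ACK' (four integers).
After event 0: A_seq=1079 A_ack=0 B_seq=0 B_ack=1000
After event 1: A_seq=1185 A_ack=0 B_seq=0 B_ack=1000
After event 2: A_seq=1185 A_ack=117 B_seq=117 B_ack=1000

1185 117 117 1000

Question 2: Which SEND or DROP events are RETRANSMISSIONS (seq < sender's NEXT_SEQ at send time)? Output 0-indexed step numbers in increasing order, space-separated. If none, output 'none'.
Answer: 3 4 5

Derivation:
Step 0: DROP seq=1000 -> fresh
Step 1: SEND seq=1079 -> fresh
Step 2: SEND seq=0 -> fresh
Step 3: SEND seq=1000 -> retransmit
Step 4: SEND seq=1000 -> retransmit
Step 5: SEND seq=1000 -> retransmit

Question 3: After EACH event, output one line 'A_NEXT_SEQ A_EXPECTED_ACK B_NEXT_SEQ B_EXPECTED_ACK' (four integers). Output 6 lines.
1079 0 0 1000
1185 0 0 1000
1185 117 117 1000
1185 117 117 1185
1185 117 117 1185
1185 117 117 1185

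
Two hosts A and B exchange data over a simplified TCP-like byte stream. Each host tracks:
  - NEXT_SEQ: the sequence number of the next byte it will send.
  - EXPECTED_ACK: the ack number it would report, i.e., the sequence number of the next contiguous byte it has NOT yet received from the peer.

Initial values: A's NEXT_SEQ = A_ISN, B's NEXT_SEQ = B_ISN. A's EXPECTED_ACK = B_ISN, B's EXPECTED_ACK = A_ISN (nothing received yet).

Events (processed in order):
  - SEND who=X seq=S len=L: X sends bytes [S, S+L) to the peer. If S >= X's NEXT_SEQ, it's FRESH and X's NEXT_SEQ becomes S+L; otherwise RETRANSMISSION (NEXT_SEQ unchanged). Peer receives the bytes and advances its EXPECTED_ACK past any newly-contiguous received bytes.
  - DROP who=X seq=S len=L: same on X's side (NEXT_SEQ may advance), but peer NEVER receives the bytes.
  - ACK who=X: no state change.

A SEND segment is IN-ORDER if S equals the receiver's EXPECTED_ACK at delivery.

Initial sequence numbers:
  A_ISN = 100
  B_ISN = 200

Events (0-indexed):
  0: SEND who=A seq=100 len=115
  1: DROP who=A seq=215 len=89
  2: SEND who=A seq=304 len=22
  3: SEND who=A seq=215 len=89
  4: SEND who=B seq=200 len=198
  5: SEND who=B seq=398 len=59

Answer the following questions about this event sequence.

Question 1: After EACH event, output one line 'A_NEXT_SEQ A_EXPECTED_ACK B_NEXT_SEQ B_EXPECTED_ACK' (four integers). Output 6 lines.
215 200 200 215
304 200 200 215
326 200 200 215
326 200 200 326
326 398 398 326
326 457 457 326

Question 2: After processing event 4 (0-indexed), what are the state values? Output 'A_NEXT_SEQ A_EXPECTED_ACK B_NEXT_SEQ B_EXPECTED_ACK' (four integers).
After event 0: A_seq=215 A_ack=200 B_seq=200 B_ack=215
After event 1: A_seq=304 A_ack=200 B_seq=200 B_ack=215
After event 2: A_seq=326 A_ack=200 B_seq=200 B_ack=215
After event 3: A_seq=326 A_ack=200 B_seq=200 B_ack=326
After event 4: A_seq=326 A_ack=398 B_seq=398 B_ack=326

326 398 398 326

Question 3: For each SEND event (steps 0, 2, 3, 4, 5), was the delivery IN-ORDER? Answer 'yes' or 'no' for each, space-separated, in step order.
Answer: yes no yes yes yes

Derivation:
Step 0: SEND seq=100 -> in-order
Step 2: SEND seq=304 -> out-of-order
Step 3: SEND seq=215 -> in-order
Step 4: SEND seq=200 -> in-order
Step 5: SEND seq=398 -> in-order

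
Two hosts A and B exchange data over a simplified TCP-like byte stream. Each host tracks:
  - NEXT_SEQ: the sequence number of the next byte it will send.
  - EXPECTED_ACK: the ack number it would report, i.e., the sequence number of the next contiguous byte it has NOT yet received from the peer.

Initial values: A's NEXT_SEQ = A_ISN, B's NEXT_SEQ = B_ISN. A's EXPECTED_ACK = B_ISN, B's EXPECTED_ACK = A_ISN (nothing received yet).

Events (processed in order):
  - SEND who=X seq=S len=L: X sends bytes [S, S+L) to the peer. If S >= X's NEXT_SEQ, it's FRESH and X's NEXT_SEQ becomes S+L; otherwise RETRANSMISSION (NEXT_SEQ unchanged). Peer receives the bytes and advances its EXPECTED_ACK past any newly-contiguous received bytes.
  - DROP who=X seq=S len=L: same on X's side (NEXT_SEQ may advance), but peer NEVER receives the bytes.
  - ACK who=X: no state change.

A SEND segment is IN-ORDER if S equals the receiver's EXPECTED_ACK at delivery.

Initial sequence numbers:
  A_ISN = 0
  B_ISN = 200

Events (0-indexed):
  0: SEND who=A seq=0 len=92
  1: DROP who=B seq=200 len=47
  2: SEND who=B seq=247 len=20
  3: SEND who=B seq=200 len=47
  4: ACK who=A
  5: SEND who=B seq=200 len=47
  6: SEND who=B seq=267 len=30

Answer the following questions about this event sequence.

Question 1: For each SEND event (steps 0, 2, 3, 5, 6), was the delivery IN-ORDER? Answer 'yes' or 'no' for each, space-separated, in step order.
Answer: yes no yes no yes

Derivation:
Step 0: SEND seq=0 -> in-order
Step 2: SEND seq=247 -> out-of-order
Step 3: SEND seq=200 -> in-order
Step 5: SEND seq=200 -> out-of-order
Step 6: SEND seq=267 -> in-order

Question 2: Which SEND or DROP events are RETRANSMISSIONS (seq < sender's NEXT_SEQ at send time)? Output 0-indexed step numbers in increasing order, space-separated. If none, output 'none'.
Answer: 3 5

Derivation:
Step 0: SEND seq=0 -> fresh
Step 1: DROP seq=200 -> fresh
Step 2: SEND seq=247 -> fresh
Step 3: SEND seq=200 -> retransmit
Step 5: SEND seq=200 -> retransmit
Step 6: SEND seq=267 -> fresh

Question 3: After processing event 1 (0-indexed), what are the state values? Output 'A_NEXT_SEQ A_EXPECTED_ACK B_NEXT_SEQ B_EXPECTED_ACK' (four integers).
After event 0: A_seq=92 A_ack=200 B_seq=200 B_ack=92
After event 1: A_seq=92 A_ack=200 B_seq=247 B_ack=92

92 200 247 92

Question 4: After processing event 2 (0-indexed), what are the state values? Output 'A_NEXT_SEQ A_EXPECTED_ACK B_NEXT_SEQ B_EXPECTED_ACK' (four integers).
After event 0: A_seq=92 A_ack=200 B_seq=200 B_ack=92
After event 1: A_seq=92 A_ack=200 B_seq=247 B_ack=92
After event 2: A_seq=92 A_ack=200 B_seq=267 B_ack=92

92 200 267 92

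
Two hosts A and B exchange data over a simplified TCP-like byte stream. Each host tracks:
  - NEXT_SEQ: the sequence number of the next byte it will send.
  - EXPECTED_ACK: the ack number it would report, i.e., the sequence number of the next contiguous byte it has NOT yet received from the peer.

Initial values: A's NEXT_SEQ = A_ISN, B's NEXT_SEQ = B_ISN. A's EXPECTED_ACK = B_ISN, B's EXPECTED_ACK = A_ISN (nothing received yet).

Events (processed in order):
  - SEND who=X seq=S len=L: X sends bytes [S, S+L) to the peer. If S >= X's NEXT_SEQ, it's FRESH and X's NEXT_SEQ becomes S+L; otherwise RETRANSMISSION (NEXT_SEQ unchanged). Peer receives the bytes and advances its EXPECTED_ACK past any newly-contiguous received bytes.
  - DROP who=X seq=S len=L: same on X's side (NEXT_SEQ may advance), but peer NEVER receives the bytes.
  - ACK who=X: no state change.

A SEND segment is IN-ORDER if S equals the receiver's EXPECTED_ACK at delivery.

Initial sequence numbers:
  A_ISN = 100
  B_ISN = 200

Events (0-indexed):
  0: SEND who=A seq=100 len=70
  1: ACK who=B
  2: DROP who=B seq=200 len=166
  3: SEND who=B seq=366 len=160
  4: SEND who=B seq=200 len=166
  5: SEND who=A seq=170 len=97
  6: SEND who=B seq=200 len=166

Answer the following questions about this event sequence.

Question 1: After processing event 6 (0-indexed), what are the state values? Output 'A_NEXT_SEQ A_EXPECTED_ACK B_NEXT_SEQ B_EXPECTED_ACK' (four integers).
After event 0: A_seq=170 A_ack=200 B_seq=200 B_ack=170
After event 1: A_seq=170 A_ack=200 B_seq=200 B_ack=170
After event 2: A_seq=170 A_ack=200 B_seq=366 B_ack=170
After event 3: A_seq=170 A_ack=200 B_seq=526 B_ack=170
After event 4: A_seq=170 A_ack=526 B_seq=526 B_ack=170
After event 5: A_seq=267 A_ack=526 B_seq=526 B_ack=267
After event 6: A_seq=267 A_ack=526 B_seq=526 B_ack=267

267 526 526 267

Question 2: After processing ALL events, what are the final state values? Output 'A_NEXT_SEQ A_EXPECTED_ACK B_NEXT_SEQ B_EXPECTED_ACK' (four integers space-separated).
After event 0: A_seq=170 A_ack=200 B_seq=200 B_ack=170
After event 1: A_seq=170 A_ack=200 B_seq=200 B_ack=170
After event 2: A_seq=170 A_ack=200 B_seq=366 B_ack=170
After event 3: A_seq=170 A_ack=200 B_seq=526 B_ack=170
After event 4: A_seq=170 A_ack=526 B_seq=526 B_ack=170
After event 5: A_seq=267 A_ack=526 B_seq=526 B_ack=267
After event 6: A_seq=267 A_ack=526 B_seq=526 B_ack=267

Answer: 267 526 526 267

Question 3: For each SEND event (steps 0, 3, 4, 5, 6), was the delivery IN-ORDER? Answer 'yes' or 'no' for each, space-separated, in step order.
Answer: yes no yes yes no

Derivation:
Step 0: SEND seq=100 -> in-order
Step 3: SEND seq=366 -> out-of-order
Step 4: SEND seq=200 -> in-order
Step 5: SEND seq=170 -> in-order
Step 6: SEND seq=200 -> out-of-order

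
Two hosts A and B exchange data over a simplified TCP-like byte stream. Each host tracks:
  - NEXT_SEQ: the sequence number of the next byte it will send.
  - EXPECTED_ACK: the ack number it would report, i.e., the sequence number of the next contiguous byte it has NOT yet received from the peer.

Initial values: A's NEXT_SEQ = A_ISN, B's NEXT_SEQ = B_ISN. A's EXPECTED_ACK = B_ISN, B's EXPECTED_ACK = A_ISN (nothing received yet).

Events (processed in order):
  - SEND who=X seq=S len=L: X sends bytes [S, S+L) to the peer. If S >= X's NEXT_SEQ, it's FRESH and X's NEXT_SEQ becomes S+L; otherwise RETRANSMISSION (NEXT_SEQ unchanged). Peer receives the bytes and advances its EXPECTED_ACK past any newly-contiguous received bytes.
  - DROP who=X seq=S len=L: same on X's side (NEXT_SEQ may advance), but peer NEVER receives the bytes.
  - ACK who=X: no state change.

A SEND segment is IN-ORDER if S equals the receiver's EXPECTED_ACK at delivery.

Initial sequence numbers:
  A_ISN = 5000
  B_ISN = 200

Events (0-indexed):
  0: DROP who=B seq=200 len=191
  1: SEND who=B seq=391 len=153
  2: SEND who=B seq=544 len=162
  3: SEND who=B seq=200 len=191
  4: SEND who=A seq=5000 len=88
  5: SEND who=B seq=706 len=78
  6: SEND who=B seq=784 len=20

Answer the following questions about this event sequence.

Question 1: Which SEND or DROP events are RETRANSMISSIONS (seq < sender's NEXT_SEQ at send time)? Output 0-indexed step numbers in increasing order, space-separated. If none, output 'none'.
Step 0: DROP seq=200 -> fresh
Step 1: SEND seq=391 -> fresh
Step 2: SEND seq=544 -> fresh
Step 3: SEND seq=200 -> retransmit
Step 4: SEND seq=5000 -> fresh
Step 5: SEND seq=706 -> fresh
Step 6: SEND seq=784 -> fresh

Answer: 3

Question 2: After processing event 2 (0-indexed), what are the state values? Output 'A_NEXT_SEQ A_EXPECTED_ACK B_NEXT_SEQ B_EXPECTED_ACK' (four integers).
After event 0: A_seq=5000 A_ack=200 B_seq=391 B_ack=5000
After event 1: A_seq=5000 A_ack=200 B_seq=544 B_ack=5000
After event 2: A_seq=5000 A_ack=200 B_seq=706 B_ack=5000

5000 200 706 5000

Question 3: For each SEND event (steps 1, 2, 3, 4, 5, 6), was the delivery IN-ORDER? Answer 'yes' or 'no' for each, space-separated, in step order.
Step 1: SEND seq=391 -> out-of-order
Step 2: SEND seq=544 -> out-of-order
Step 3: SEND seq=200 -> in-order
Step 4: SEND seq=5000 -> in-order
Step 5: SEND seq=706 -> in-order
Step 6: SEND seq=784 -> in-order

Answer: no no yes yes yes yes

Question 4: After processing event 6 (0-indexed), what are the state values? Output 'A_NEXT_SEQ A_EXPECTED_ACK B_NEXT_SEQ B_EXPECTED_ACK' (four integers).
After event 0: A_seq=5000 A_ack=200 B_seq=391 B_ack=5000
After event 1: A_seq=5000 A_ack=200 B_seq=544 B_ack=5000
After event 2: A_seq=5000 A_ack=200 B_seq=706 B_ack=5000
After event 3: A_seq=5000 A_ack=706 B_seq=706 B_ack=5000
After event 4: A_seq=5088 A_ack=706 B_seq=706 B_ack=5088
After event 5: A_seq=5088 A_ack=784 B_seq=784 B_ack=5088
After event 6: A_seq=5088 A_ack=804 B_seq=804 B_ack=5088

5088 804 804 5088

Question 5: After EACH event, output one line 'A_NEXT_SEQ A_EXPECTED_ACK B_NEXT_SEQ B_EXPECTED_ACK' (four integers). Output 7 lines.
5000 200 391 5000
5000 200 544 5000
5000 200 706 5000
5000 706 706 5000
5088 706 706 5088
5088 784 784 5088
5088 804 804 5088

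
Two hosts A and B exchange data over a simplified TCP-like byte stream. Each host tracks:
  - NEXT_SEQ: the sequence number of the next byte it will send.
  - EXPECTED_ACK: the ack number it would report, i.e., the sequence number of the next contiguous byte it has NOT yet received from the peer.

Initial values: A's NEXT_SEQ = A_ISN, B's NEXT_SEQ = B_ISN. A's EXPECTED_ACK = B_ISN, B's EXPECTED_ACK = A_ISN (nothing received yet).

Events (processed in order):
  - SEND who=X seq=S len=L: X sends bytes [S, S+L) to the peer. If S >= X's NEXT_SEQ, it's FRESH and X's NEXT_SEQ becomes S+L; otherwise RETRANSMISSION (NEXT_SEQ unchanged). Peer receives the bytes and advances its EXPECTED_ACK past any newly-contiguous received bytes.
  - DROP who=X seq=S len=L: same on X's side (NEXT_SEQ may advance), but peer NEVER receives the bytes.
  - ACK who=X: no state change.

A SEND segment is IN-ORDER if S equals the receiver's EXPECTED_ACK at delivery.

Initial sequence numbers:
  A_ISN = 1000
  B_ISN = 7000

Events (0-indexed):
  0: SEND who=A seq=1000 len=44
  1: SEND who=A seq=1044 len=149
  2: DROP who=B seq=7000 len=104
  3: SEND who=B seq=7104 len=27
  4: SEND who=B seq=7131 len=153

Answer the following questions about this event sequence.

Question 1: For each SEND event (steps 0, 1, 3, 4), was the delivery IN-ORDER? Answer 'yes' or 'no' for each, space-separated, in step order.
Answer: yes yes no no

Derivation:
Step 0: SEND seq=1000 -> in-order
Step 1: SEND seq=1044 -> in-order
Step 3: SEND seq=7104 -> out-of-order
Step 4: SEND seq=7131 -> out-of-order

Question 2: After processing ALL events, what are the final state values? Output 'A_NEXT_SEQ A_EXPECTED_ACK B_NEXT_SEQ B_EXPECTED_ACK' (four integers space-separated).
Answer: 1193 7000 7284 1193

Derivation:
After event 0: A_seq=1044 A_ack=7000 B_seq=7000 B_ack=1044
After event 1: A_seq=1193 A_ack=7000 B_seq=7000 B_ack=1193
After event 2: A_seq=1193 A_ack=7000 B_seq=7104 B_ack=1193
After event 3: A_seq=1193 A_ack=7000 B_seq=7131 B_ack=1193
After event 4: A_seq=1193 A_ack=7000 B_seq=7284 B_ack=1193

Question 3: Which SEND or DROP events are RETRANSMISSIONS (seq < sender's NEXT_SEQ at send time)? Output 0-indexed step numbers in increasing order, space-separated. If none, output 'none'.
Answer: none

Derivation:
Step 0: SEND seq=1000 -> fresh
Step 1: SEND seq=1044 -> fresh
Step 2: DROP seq=7000 -> fresh
Step 3: SEND seq=7104 -> fresh
Step 4: SEND seq=7131 -> fresh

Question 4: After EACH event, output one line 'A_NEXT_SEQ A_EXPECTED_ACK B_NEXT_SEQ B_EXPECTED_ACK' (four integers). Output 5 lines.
1044 7000 7000 1044
1193 7000 7000 1193
1193 7000 7104 1193
1193 7000 7131 1193
1193 7000 7284 1193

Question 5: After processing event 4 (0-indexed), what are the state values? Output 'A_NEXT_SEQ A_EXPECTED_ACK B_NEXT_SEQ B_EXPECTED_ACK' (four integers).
After event 0: A_seq=1044 A_ack=7000 B_seq=7000 B_ack=1044
After event 1: A_seq=1193 A_ack=7000 B_seq=7000 B_ack=1193
After event 2: A_seq=1193 A_ack=7000 B_seq=7104 B_ack=1193
After event 3: A_seq=1193 A_ack=7000 B_seq=7131 B_ack=1193
After event 4: A_seq=1193 A_ack=7000 B_seq=7284 B_ack=1193

1193 7000 7284 1193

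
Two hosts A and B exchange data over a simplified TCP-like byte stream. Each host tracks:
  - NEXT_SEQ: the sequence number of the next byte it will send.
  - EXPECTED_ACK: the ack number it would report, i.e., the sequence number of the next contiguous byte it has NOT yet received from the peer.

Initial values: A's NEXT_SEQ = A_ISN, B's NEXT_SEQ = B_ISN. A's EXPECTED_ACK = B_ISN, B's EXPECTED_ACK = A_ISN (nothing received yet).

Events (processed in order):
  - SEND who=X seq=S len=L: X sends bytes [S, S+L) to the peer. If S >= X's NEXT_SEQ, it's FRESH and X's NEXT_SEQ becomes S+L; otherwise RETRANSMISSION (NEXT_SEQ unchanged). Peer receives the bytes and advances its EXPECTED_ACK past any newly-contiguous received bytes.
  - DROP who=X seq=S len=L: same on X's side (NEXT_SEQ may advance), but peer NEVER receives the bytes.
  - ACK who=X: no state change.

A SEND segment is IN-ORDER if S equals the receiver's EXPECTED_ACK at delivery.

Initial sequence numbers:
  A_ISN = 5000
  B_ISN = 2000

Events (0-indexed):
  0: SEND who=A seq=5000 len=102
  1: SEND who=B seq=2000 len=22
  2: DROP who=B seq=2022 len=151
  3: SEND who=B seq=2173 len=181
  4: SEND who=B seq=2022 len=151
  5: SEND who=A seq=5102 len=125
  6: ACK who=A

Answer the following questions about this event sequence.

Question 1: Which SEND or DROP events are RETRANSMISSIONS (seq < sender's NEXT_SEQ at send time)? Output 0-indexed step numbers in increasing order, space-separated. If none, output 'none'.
Step 0: SEND seq=5000 -> fresh
Step 1: SEND seq=2000 -> fresh
Step 2: DROP seq=2022 -> fresh
Step 3: SEND seq=2173 -> fresh
Step 4: SEND seq=2022 -> retransmit
Step 5: SEND seq=5102 -> fresh

Answer: 4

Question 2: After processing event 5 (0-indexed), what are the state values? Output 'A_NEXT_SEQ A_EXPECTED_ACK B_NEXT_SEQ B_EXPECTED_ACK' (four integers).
After event 0: A_seq=5102 A_ack=2000 B_seq=2000 B_ack=5102
After event 1: A_seq=5102 A_ack=2022 B_seq=2022 B_ack=5102
After event 2: A_seq=5102 A_ack=2022 B_seq=2173 B_ack=5102
After event 3: A_seq=5102 A_ack=2022 B_seq=2354 B_ack=5102
After event 4: A_seq=5102 A_ack=2354 B_seq=2354 B_ack=5102
After event 5: A_seq=5227 A_ack=2354 B_seq=2354 B_ack=5227

5227 2354 2354 5227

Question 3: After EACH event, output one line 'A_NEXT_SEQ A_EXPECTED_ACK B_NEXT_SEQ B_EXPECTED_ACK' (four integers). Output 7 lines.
5102 2000 2000 5102
5102 2022 2022 5102
5102 2022 2173 5102
5102 2022 2354 5102
5102 2354 2354 5102
5227 2354 2354 5227
5227 2354 2354 5227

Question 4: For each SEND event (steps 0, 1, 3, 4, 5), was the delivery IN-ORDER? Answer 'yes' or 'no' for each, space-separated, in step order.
Step 0: SEND seq=5000 -> in-order
Step 1: SEND seq=2000 -> in-order
Step 3: SEND seq=2173 -> out-of-order
Step 4: SEND seq=2022 -> in-order
Step 5: SEND seq=5102 -> in-order

Answer: yes yes no yes yes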